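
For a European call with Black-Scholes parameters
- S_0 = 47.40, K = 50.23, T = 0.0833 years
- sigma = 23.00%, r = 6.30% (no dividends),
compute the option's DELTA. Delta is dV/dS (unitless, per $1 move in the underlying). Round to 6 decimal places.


d1 = -0.7613365615; d2 = -0.8277185621
phi(d1) = 0.2985687026; exp(-qT) = 1.0000000000; exp(-rT) = 0.9947658462
N(d1) = 0.2232280340
Delta = exp(-qT) * N(d1) = 1.0000000000 * 0.2232280340 = 0.223228

Answer: Delta = 0.223228


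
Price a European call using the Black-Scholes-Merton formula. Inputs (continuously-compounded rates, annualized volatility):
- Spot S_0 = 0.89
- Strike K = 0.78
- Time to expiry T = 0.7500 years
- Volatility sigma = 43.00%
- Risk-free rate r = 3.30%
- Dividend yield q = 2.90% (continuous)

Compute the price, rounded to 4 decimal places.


Answer: Price = 0.1832

Derivation:
d1 = (ln(S/K) + (r - q + 0.5*sigma^2) * T) / (sigma * sqrt(T)) = 0.54852315
d2 = d1 - sigma * sqrt(T) = 0.17613223
exp(-rT) = 0.97555377; exp(-qT) = 0.97848483
C = S_0 * exp(-qT) * N(d1) - K * exp(-rT) * N(d2)
N(d1) = 0.70833363; N(d2) = 0.56990497
C = 0.8900 * 0.97848483 * 0.70833363 - 0.7800 * 0.97555377 * 0.56990497 = 0.1832


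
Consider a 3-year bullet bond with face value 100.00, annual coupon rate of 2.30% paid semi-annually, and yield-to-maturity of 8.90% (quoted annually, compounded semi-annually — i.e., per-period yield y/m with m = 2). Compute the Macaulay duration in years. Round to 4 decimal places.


Coupon per period c = face * coupon_rate / m = 1.150000
Periods per year m = 2; per-period yield y/m = 0.044500
Number of cashflows N = 6
Cashflows (t years, CF_t, discount factor 1/(1+y/m)^(m*t), PV):
  t = 0.5000: CF_t = 1.150000, DF = 0.957396, PV = 1.101005
  t = 1.0000: CF_t = 1.150000, DF = 0.916607, PV = 1.054098
  t = 1.5000: CF_t = 1.150000, DF = 0.877556, PV = 1.009189
  t = 2.0000: CF_t = 1.150000, DF = 0.840168, PV = 0.966193
  t = 2.5000: CF_t = 1.150000, DF = 0.804374, PV = 0.925030
  t = 3.0000: CF_t = 101.150000, DF = 0.770104, PV = 77.896012
Price P = sum_t PV_t = 82.951527
Macaulay numerator sum_t t * PV_t:
  t * PV_t at t = 0.5000: 0.550503
  t * PV_t at t = 1.0000: 1.054098
  t * PV_t at t = 1.5000: 1.513783
  t * PV_t at t = 2.0000: 1.932387
  t * PV_t at t = 2.5000: 2.312574
  t * PV_t at t = 3.0000: 233.688035
Macaulay duration D = (sum_t t * PV_t) / P = 241.051379 / 82.951527 = 2.905931

Answer: Macaulay duration = 2.9059 years


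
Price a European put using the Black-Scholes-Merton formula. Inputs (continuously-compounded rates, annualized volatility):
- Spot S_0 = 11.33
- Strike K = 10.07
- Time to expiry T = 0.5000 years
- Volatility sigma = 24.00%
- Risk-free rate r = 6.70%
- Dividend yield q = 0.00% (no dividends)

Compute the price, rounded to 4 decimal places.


Answer: Price = 0.1812

Derivation:
d1 = (ln(S/K) + (r - q + 0.5*sigma^2) * T) / (sigma * sqrt(T)) = 0.97694679
d2 = d1 - sigma * sqrt(T) = 0.80724116
exp(-rT) = 0.96705491; exp(-qT) = 1.00000000
P = K * exp(-rT) * N(-d2) - S_0 * exp(-qT) * N(-d1)
N(-d1) = 0.16429775; N(-d2) = 0.20976378
P = 10.0700 * 0.96705491 * 0.20976378 - 11.3300 * 1.00000000 * 0.16429775 = 0.1812


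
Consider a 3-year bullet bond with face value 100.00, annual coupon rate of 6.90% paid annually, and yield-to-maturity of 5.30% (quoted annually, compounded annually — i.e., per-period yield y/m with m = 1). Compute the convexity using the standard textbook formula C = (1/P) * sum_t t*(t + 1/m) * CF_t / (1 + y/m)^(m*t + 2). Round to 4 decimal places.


Coupon per period c = face * coupon_rate / m = 6.900000
Periods per year m = 1; per-period yield y/m = 0.053000
Number of cashflows N = 3
Cashflows (t years, CF_t, discount factor 1/(1+y/m)^(m*t), PV):
  t = 1.0000: CF_t = 6.900000, DF = 0.949668, PV = 6.552707
  t = 2.0000: CF_t = 6.900000, DF = 0.901869, PV = 6.222893
  t = 3.0000: CF_t = 106.900000, DF = 0.856475, PV = 91.557219
Price P = sum_t PV_t = 104.332819
Convexity numerator sum_t t*(t + 1/m) * CF_t / (1+y/m)^(m*t + 2):
  t = 1.0000: term = 11.819360
  t = 2.0000: term = 33.673391
  t = 3.0000: term = 990.870948
Convexity = (1/P) * sum = 1036.363700 / 104.332819 = 9.933247

Answer: Convexity = 9.9332


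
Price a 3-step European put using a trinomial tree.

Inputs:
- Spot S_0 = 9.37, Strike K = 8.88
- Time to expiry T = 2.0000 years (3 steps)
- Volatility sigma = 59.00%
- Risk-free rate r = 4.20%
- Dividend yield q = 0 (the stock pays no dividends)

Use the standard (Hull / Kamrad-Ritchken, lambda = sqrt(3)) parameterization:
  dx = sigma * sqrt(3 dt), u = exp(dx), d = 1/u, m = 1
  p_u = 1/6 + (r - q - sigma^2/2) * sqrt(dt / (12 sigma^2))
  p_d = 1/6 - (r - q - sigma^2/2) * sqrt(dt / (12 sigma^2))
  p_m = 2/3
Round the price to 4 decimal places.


dt = T/N = 0.666667; dx = sigma*sqrt(3*dt) = 0.834386
u = exp(dx) = 2.303399; d = 1/u = 0.434141
p_u = 0.113913, p_m = 0.666667, p_d = 0.219420
Discount per step: exp(-r*dt) = 0.972388
Stock lattice S(k, j) with j the centered position index:
  k=0: S(0,+0) = 9.3700
  k=1: S(1,-1) = 4.0679; S(1,+0) = 9.3700; S(1,+1) = 21.5829
  k=2: S(2,-2) = 1.7660; S(2,-1) = 4.0679; S(2,+0) = 9.3700; S(2,+1) = 21.5829; S(2,+2) = 49.7139
  k=3: S(3,-3) = 0.7667; S(3,-2) = 1.7660; S(3,-1) = 4.0679; S(3,+0) = 9.3700; S(3,+1) = 21.5829; S(3,+2) = 49.7139; S(3,+3) = 114.5110
Terminal payoffs V(N, j) = max(K - S_T, 0):
  V(3,-3) = 8.113289; V(3,-2) = 7.113958; V(3,-1) = 4.812099; V(3,+0) = 0.000000; V(3,+1) = 0.000000; V(3,+2) = 0.000000; V(3,+3) = 0.000000
Backward induction: V(k, j) = exp(-r*dt) * [p_u * V(k+1, j+1) + p_m * V(k+1, j) + p_d * V(k+1, j-1)]
  V(2,-2) = exp(-r*dt) * [p_u*4.812099 + p_m*7.113958 + p_d*8.113289] = 6.875776
  V(2,-1) = exp(-r*dt) * [p_u*0.000000 + p_m*4.812099 + p_d*7.113958] = 4.637331
  V(2,+0) = exp(-r*dt) * [p_u*0.000000 + p_m*0.000000 + p_d*4.812099] = 1.026717
  V(2,+1) = exp(-r*dt) * [p_u*0.000000 + p_m*0.000000 + p_d*0.000000] = 0.000000
  V(2,+2) = exp(-r*dt) * [p_u*0.000000 + p_m*0.000000 + p_d*0.000000] = 0.000000
  V(1,-1) = exp(-r*dt) * [p_u*1.026717 + p_m*4.637331 + p_d*6.875776] = 4.586944
  V(1,+0) = exp(-r*dt) * [p_u*0.000000 + p_m*1.026717 + p_d*4.637331] = 1.655006
  V(1,+1) = exp(-r*dt) * [p_u*0.000000 + p_m*0.000000 + p_d*1.026717] = 0.219062
  V(0,+0) = exp(-r*dt) * [p_u*0.219062 + p_m*1.655006 + p_d*4.586944] = 2.075815

Answer: Price = V(0,0) = 2.0758


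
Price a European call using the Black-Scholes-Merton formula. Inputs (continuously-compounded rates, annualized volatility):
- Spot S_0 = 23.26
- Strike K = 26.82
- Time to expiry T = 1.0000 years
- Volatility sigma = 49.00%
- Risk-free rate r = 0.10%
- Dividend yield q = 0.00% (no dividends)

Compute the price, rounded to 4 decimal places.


d1 = (ln(S/K) + (r - q + 0.5*sigma^2) * T) / (sigma * sqrt(T)) = -0.04359741
d2 = d1 - sigma * sqrt(T) = -0.53359741
exp(-rT) = 0.99900050; exp(-qT) = 1.00000000
C = S_0 * exp(-qT) * N(d1) - K * exp(-rT) * N(d2)
N(d1) = 0.48261266; N(d2) = 0.29681005
C = 23.2600 * 1.00000000 * 0.48261266 - 26.8200 * 0.99900050 * 0.29681005 = 3.2731

Answer: Price = 3.2731


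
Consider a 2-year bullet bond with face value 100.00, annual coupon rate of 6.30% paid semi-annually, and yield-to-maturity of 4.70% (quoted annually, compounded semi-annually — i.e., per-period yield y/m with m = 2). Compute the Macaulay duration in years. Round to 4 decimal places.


Coupon per period c = face * coupon_rate / m = 3.150000
Periods per year m = 2; per-period yield y/m = 0.023500
Number of cashflows N = 4
Cashflows (t years, CF_t, discount factor 1/(1+y/m)^(m*t), PV):
  t = 0.5000: CF_t = 3.150000, DF = 0.977040, PV = 3.077675
  t = 1.0000: CF_t = 3.150000, DF = 0.954606, PV = 3.007010
  t = 1.5000: CF_t = 3.150000, DF = 0.932688, PV = 2.937968
  t = 2.0000: CF_t = 103.150000, DF = 0.911273, PV = 93.997834
Price P = sum_t PV_t = 103.020486
Macaulay numerator sum_t t * PV_t:
  t * PV_t at t = 0.5000: 1.538837
  t * PV_t at t = 1.0000: 3.007010
  t * PV_t at t = 1.5000: 4.406952
  t * PV_t at t = 2.0000: 187.995667
Macaulay duration D = (sum_t t * PV_t) / P = 196.948466 / 103.020486 = 1.911741

Answer: Macaulay duration = 1.9117 years


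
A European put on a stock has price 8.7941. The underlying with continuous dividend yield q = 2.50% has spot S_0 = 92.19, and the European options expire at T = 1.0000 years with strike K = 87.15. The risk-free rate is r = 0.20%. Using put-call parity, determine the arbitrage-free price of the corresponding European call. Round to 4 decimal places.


Answer: Call price = 11.7320

Derivation:
Put-call parity: C - P = S_0 * exp(-qT) - K * exp(-rT).
S_0 * exp(-qT) = 92.1900 * 0.97530991 = 89.91382079
K * exp(-rT) = 87.1500 * 0.99800200 = 86.97587418
C = P + S*exp(-qT) - K*exp(-rT)
C = 8.7941 + 89.91382079 - 86.97587418 = 11.7320


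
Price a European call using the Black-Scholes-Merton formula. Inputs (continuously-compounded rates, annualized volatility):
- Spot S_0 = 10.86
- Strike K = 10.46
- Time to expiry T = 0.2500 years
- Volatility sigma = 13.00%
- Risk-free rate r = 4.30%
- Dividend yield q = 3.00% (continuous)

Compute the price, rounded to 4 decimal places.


Answer: Price = 0.5414

Derivation:
d1 = (ln(S/K) + (r - q + 0.5*sigma^2) * T) / (sigma * sqrt(T)) = 0.65985163
d2 = d1 - sigma * sqrt(T) = 0.59485163
exp(-rT) = 0.98930757; exp(-qT) = 0.99252805
C = S_0 * exp(-qT) * N(d1) - K * exp(-rT) * N(d2)
N(d1) = 0.74532548; N(d2) = 0.72402867
C = 10.8600 * 0.99252805 * 0.74532548 - 10.4600 * 0.98930757 * 0.72402867 = 0.5414


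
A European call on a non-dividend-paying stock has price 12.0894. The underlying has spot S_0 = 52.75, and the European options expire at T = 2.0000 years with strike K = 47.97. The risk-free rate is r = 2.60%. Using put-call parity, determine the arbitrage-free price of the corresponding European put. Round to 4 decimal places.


Put-call parity: C - P = S_0 * exp(-qT) - K * exp(-rT).
S_0 * exp(-qT) = 52.7500 * 1.00000000 = 52.75000000
K * exp(-rT) = 47.9700 * 0.94932887 = 45.53930574
P = C - S*exp(-qT) + K*exp(-rT)
P = 12.0894 - 52.75000000 + 45.53930574 = 4.8787

Answer: Put price = 4.8787


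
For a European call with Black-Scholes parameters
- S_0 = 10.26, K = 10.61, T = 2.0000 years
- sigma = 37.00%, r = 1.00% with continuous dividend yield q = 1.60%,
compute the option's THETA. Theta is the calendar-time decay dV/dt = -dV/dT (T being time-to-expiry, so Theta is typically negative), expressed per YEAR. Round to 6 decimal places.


d1 = 0.1745901818; d2 = -0.3486688362
phi(d1) = 0.3929081541; exp(-qT) = 0.9685065821; exp(-rT) = 0.9801986733
Theta = -S*exp(-qT)*phi(d1)*sigma/(2*sqrt(T)) - r*K*exp(-rT)*N(d2) + q*S*exp(-qT)*N(d1)
N(d1) = 0.5692991681; N(d2) = 0.3636689714; sqrt(T) = 1.4142135624
Term 1 = -10.2600 * 0.9685065821 * 0.3929081541 * 0.3700 / (2 * 1.4142135624) = -0.5107374571
Term 2 = -0.0100 * 10.6100 * 0.9801986733 * 0.3636689714 = -0.0378212382
Term 3 = 0.0160 * 10.2600 * 0.9685065821 * 0.5692991681 = 0.0905128978
Theta = -0.5107374571 + (-0.0378212382) + (0.0905128978) = -0.458046

Answer: Theta = -0.458046


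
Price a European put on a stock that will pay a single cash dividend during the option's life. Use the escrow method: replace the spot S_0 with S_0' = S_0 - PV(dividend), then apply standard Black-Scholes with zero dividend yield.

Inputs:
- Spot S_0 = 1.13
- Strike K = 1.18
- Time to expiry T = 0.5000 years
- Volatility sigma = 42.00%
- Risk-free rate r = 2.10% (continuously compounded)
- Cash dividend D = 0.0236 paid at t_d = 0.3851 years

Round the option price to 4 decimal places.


PV(D) = D * exp(-r * t_d) = 0.0236 * 0.99194551 = 0.02340991
S_0' = S_0 - PV(D) = 1.1300 - 0.02340991 = 1.10659009
d1 = (ln(S_0'/K) + (r + sigma^2/2)*T) / (sigma*sqrt(T)) = -0.03242976
d2 = d1 - sigma*sqrt(T) = -0.32941460
exp(-rT) = 0.98955493
N(-d1) = 0.51293533; N(-d2) = 0.62907883
P = K * exp(-rT) * N(-d2) - S_0' * N(-d1) = 1.1800 * 0.98955493 * 0.62907883 - 1.10659009 * 0.51293533 = 0.1670

Answer: Price = 0.1670


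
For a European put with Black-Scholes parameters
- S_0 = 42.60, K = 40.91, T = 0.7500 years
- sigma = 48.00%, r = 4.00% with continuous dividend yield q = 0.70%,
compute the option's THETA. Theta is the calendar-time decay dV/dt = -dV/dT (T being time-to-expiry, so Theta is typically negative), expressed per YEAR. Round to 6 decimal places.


Answer: Theta = -3.663394

Derivation:
d1 = 0.3647644185; d2 = -0.0509277754
phi(d1) = 0.3732655906; exp(-qT) = 0.9947637572; exp(-rT) = 0.9704455335
Theta = -S*exp(-qT)*phi(d1)*sigma/(2*sqrt(T)) + r*K*exp(-rT)*N(-d2) - q*S*exp(-qT)*N(-d1)
N(-d1) = 0.3576436338; N(-d2) = 0.5203084637; sqrt(T) = 0.8660254038
Term 1 = -42.6000 * 0.9947637572 * 0.3732655906 * 0.4800 / (2 * 0.8660254038) = -4.3835717508
Term 2 = 0.0400 * 40.9100 * 0.9704455335 * 0.5203084637 = 0.8262691287
Term 3 = -0.0070 * 42.6000 * 0.9947637572 * 0.3576436338 = -0.1060908898
Theta = -4.3835717508 + (0.8262691287) + (-0.1060908898) = -3.663394


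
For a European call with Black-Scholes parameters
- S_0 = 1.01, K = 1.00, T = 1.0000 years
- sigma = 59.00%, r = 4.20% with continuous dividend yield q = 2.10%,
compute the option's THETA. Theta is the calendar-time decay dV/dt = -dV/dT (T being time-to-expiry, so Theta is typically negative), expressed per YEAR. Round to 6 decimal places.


d1 = 0.3474581879; d2 = -0.2425418121
phi(d1) = 0.3755731089; exp(-qT) = 0.9792189646; exp(-rT) = 0.9588697806
Theta = -S*exp(-qT)*phi(d1)*sigma/(2*sqrt(T)) - r*K*exp(-rT)*N(d2) + q*S*exp(-qT)*N(d1)
N(d1) = 0.6358764374; N(d2) = 0.4041801812; sqrt(T) = 1.0000000000
Term 1 = -1.0100 * 0.9792189646 * 0.3755731089 * 0.5900 / (2 * 1.0000000000) = -0.1095765682
Term 2 = -0.0420 * 1.0000 * 0.9588697806 * 0.4041801812 = -0.0162773588
Term 3 = 0.0210 * 1.0100 * 0.9792189646 * 0.6358764374 = 0.0132066667
Theta = -0.1095765682 + (-0.0162773588) + (0.0132066667) = -0.112647

Answer: Theta = -0.112647


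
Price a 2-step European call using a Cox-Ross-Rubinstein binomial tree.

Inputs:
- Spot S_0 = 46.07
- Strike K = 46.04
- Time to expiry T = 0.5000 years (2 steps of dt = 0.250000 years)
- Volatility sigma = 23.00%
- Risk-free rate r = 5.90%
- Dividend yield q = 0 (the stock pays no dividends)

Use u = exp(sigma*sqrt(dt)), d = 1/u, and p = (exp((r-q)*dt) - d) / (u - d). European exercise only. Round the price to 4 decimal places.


dt = T/N = 0.250000
u = exp(sigma*sqrt(dt)) = 1.121873; d = 1/u = 0.891366
p = (exp((r-q)*dt) - d) / (u - d) = 0.535745
Discount per step: exp(-r*dt) = 0.985358
Stock lattice S(k, i) with i counting down-moves:
  k=0: S(0,0) = 46.0700
  k=1: S(1,0) = 51.6847; S(1,1) = 41.0652
  k=2: S(2,0) = 57.9837; S(2,1) = 46.0700; S(2,2) = 36.6042
Terminal payoffs V(N, i) = max(S_T - K, 0):
  V(2,0) = 11.943702; V(2,1) = 0.030000; V(2,2) = 0.000000
Backward induction: V(k, i) = exp(-r*dt) * [p * V(k+1, i) + (1-p) * V(k+1, i+1)].
  V(1,0) = exp(-r*dt) * [p*11.943702 + (1-p)*0.030000] = 6.318816
  V(1,1) = exp(-r*dt) * [p*0.030000 + (1-p)*0.000000] = 0.015837
  V(0,0) = exp(-r*dt) * [p*6.318816 + (1-p)*0.015837] = 3.342953

Answer: Price = V(0,0) = 3.3430


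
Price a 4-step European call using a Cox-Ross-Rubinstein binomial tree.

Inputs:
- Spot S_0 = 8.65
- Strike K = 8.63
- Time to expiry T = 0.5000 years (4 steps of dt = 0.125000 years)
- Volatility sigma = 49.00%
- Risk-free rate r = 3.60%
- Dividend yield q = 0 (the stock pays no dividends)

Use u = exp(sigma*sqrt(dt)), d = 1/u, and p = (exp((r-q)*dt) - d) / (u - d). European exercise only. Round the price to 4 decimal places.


dt = T/N = 0.125000
u = exp(sigma*sqrt(dt)) = 1.189153; d = 1/u = 0.840935
p = (exp((r-q)*dt) - d) / (u - d) = 0.469750
Discount per step: exp(-r*dt) = 0.995510
Stock lattice S(k, i) with i counting down-moves:
  k=0: S(0,0) = 8.6500
  k=1: S(1,0) = 10.2862; S(1,1) = 7.2741
  k=2: S(2,0) = 12.2318; S(2,1) = 8.6500; S(2,2) = 6.1170
  k=3: S(3,0) = 14.5455; S(3,1) = 10.2862; S(3,2) = 7.2741; S(3,3) = 5.1440
  k=4: S(4,0) = 17.2968; S(4,1) = 12.2318; S(4,2) = 8.6500; S(4,3) = 6.1170; S(4,4) = 4.3258
Terminal payoffs V(N, i) = max(S_T - K, 0):
  V(4,0) = 8.666842; V(4,1) = 3.601831; V(4,2) = 0.020000; V(4,3) = 0.000000; V(4,4) = 0.000000
Backward induction: V(k, i) = exp(-r*dt) * [p * V(k+1, i) + (1-p) * V(k+1, i+1)].
  V(3,0) = exp(-r*dt) * [p*8.666842 + (1-p)*3.601831] = 5.954264
  V(3,1) = exp(-r*dt) * [p*3.601831 + (1-p)*0.020000] = 1.694920
  V(3,2) = exp(-r*dt) * [p*0.020000 + (1-p)*0.000000] = 0.009353
  V(3,3) = exp(-r*dt) * [p*0.000000 + (1-p)*0.000000] = 0.000000
  V(2,0) = exp(-r*dt) * [p*5.954264 + (1-p)*1.694920] = 3.679152
  V(2,1) = exp(-r*dt) * [p*1.694920 + (1-p)*0.009353] = 0.797550
  V(2,2) = exp(-r*dt) * [p*0.009353 + (1-p)*0.000000] = 0.004374
  V(1,0) = exp(-r*dt) * [p*3.679152 + (1-p)*0.797550] = 2.141524
  V(1,1) = exp(-r*dt) * [p*0.797550 + (1-p)*0.004374] = 0.375276
  V(0,0) = exp(-r*dt) * [p*2.141524 + (1-p)*0.375276] = 1.199560

Answer: Price = V(0,0) = 1.1996


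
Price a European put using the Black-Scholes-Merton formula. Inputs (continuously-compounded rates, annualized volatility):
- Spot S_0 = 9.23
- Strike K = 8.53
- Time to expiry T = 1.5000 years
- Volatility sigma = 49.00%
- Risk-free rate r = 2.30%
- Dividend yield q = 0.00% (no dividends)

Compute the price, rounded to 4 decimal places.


Answer: Price = 1.6013

Derivation:
d1 = (ln(S/K) + (r - q + 0.5*sigma^2) * T) / (sigma * sqrt(T)) = 0.48897262
d2 = d1 - sigma * sqrt(T) = -0.11115237
exp(-rT) = 0.96608834; exp(-qT) = 1.00000000
P = K * exp(-rT) * N(-d2) - S_0 * exp(-qT) * N(-d1)
N(-d1) = 0.31243054; N(-d2) = 0.54425224
P = 8.5300 * 0.96608834 * 0.54425224 - 9.2300 * 1.00000000 * 0.31243054 = 1.6013


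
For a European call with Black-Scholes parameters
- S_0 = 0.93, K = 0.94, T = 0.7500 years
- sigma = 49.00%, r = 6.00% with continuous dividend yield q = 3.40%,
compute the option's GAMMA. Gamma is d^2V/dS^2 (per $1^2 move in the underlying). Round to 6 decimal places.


Answer: Gamma = 0.959058

Derivation:
d1 = 0.2329248043; d2 = -0.1914276435
phi(d1) = 0.3882656474; exp(-qT) = 0.9748223790; exp(-rT) = 0.9559974818
Gamma = exp(-qT) * phi(d1) / (S * sigma * sqrt(T)) = 0.9748223790 * 0.3882656474 / (0.9300 * 0.4900 * 0.8660254038) = 0.959058


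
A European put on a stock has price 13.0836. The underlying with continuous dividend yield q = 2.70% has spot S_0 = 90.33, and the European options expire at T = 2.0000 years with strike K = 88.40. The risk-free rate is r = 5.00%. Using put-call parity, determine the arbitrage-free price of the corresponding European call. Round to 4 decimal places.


Put-call parity: C - P = S_0 * exp(-qT) - K * exp(-rT).
S_0 * exp(-qT) = 90.3300 * 0.94743211 = 85.58154218
K * exp(-rT) = 88.4000 * 0.90483742 = 79.98762775
C = P + S*exp(-qT) - K*exp(-rT)
C = 13.0836 + 85.58154218 - 79.98762775 = 18.6775

Answer: Call price = 18.6775


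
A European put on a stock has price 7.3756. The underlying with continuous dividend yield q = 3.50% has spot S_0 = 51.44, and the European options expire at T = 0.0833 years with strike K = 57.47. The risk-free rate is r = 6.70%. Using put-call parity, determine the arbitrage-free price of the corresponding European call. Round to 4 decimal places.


Answer: Call price = 1.5157

Derivation:
Put-call parity: C - P = S_0 * exp(-qT) - K * exp(-rT).
S_0 * exp(-qT) = 51.4400 * 0.99708875 = 51.29024509
K * exp(-rT) = 57.4700 * 0.99443445 = 57.15014758
C = P + S*exp(-qT) - K*exp(-rT)
C = 7.3756 + 51.29024509 - 57.15014758 = 1.5157


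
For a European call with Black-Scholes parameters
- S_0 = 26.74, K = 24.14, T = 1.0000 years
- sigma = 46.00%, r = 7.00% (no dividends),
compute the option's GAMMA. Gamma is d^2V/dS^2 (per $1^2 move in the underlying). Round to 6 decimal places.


Answer: Gamma = 0.027017

Derivation:
d1 = 0.6045442522; d2 = 0.1445442522
phi(d1) = 0.3323138552; exp(-qT) = 1.0000000000; exp(-rT) = 0.9323938199
Gamma = exp(-qT) * phi(d1) / (S * sigma * sqrt(T)) = 1.0000000000 * 0.3323138552 / (26.7400 * 0.4600 * 1.0000000000) = 0.027017


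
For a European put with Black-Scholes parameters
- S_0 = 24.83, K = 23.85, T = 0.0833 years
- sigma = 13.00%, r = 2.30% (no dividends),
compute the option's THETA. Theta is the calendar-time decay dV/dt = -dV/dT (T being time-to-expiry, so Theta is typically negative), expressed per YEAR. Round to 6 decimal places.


Answer: Theta = -1.087170

Derivation:
d1 = 1.1430668610; d2 = 1.1055465998
phi(d1) = 0.2075797953; exp(-qT) = 1.0000000000; exp(-rT) = 0.9980859342
Theta = -S*exp(-qT)*phi(d1)*sigma/(2*sqrt(T)) + r*K*exp(-rT)*N(-d2) - q*S*exp(-qT)*N(-d1)
N(-d1) = 0.1265054160; N(-d2) = 0.1344614070; sqrt(T) = 0.2886173938
Term 1 = -24.8300 * 1.0000000000 * 0.2075797953 * 0.1300 / (2 * 0.2886173938) = -1.1607873185
Term 2 = 0.0230 * 23.8500 * 0.9980859342 * 0.1344614070 = 0.0736176256
Term 3 = 0 (no dividend yield, q = 0)
Theta = -1.1607873185 + (0.0736176256) + (0.0000000000) = -1.087170


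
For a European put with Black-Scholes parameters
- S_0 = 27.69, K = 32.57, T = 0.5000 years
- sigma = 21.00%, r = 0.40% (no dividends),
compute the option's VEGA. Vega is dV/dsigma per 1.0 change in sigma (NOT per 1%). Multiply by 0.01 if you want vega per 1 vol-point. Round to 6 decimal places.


d1 = -1.0054067274; d2 = -1.1538991514
phi(d1) = 0.2406624675; exp(-qT) = 1.0000000000; exp(-rT) = 0.9980019987
Vega = S * exp(-qT) * phi(d1) * sqrt(T) = 27.6900 * 1.0000000000 * 0.2406624675 * 0.7071067812 = 4.712120

Answer: Vega = 4.712120


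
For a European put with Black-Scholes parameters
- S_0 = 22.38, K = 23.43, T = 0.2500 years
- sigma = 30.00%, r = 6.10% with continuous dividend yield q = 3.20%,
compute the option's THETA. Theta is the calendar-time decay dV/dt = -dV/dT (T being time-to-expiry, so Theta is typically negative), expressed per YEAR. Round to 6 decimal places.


Answer: Theta = -2.132932

Derivation:
d1 = -0.1823303309; d2 = -0.3323303309
phi(d1) = 0.3923658012; exp(-qT) = 0.9920319148; exp(-rT) = 0.9848656924
Theta = -S*exp(-qT)*phi(d1)*sigma/(2*sqrt(T)) + r*K*exp(-rT)*N(-d2) - q*S*exp(-qT)*N(-d1)
N(-d1) = 0.5723382515; N(-d2) = 0.6301800803; sqrt(T) = 0.5000000000
Term 1 = -22.3800 * 0.9920319148 * 0.3923658012 * 0.3000 / (2 * 0.5000000000) = -2.6133533119
Term 2 = 0.0610 * 23.4300 * 0.9848656924 * 0.6301800803 = 0.8870412249
Term 3 = -0.0320 * 22.3800 * 0.9920319148 * 0.5723382515 = -0.4066197575
Theta = -2.6133533119 + (0.8870412249) + (-0.4066197575) = -2.132932


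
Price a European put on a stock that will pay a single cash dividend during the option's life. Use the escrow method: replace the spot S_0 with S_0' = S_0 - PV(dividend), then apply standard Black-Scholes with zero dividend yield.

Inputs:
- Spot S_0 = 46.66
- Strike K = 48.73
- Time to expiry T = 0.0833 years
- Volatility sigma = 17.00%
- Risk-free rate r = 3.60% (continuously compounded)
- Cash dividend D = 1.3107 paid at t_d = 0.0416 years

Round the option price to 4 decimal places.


Answer: Price = 3.3166

Derivation:
PV(D) = D * exp(-r * t_d) = 1.3107 * 0.99850352 = 1.30873856
S_0' = S_0 - PV(D) = 46.6600 - 1.30873856 = 45.35126144
d1 = (ln(S_0'/K) + (r + sigma^2/2)*T) / (sigma*sqrt(T)) = -1.37887373
d2 = d1 - sigma*sqrt(T) = -1.42793869
exp(-rT) = 0.99700569
N(-d1) = 0.91603316; N(-d2) = 0.92334525
P = K * exp(-rT) * N(-d2) - S_0' * N(-d1) = 48.7300 * 0.99700569 * 0.92334525 - 45.35126144 * 0.91603316 = 3.3166


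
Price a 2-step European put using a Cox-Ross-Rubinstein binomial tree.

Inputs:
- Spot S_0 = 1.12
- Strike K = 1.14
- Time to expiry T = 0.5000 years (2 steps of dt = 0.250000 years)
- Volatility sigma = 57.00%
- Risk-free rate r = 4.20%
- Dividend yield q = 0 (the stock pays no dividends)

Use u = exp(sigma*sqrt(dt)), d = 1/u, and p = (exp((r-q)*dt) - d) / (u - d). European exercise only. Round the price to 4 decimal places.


dt = T/N = 0.250000
u = exp(sigma*sqrt(dt)) = 1.329762; d = 1/u = 0.752014
p = (exp((r-q)*dt) - d) / (u - d) = 0.447498
Discount per step: exp(-r*dt) = 0.989555
Stock lattice S(k, i) with i counting down-moves:
  k=0: S(0,0) = 1.1200
  k=1: S(1,0) = 1.4893; S(1,1) = 0.8423
  k=2: S(2,0) = 1.9805; S(2,1) = 1.1200; S(2,2) = 0.6334
Terminal payoffs V(N, i) = max(K - S_T, 0):
  V(2,0) = 0.000000; V(2,1) = 0.020000; V(2,2) = 0.506612
Backward induction: V(k, i) = exp(-r*dt) * [p * V(k+1, i) + (1-p) * V(k+1, i+1)].
  V(1,0) = exp(-r*dt) * [p*0.000000 + (1-p)*0.020000] = 0.010935
  V(1,1) = exp(-r*dt) * [p*0.020000 + (1-p)*0.506612] = 0.285837
  V(0,0) = exp(-r*dt) * [p*0.010935 + (1-p)*0.285837] = 0.161118

Answer: Price = V(0,0) = 0.1611


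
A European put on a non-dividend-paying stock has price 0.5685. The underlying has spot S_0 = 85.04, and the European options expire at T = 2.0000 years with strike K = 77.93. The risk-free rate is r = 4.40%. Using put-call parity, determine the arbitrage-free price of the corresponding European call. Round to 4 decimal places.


Put-call parity: C - P = S_0 * exp(-qT) - K * exp(-rT).
S_0 * exp(-qT) = 85.0400 * 1.00000000 = 85.04000000
K * exp(-rT) = 77.9300 * 0.91576088 = 71.36524512
C = P + S*exp(-qT) - K*exp(-rT)
C = 0.5685 + 85.04000000 - 71.36524512 = 14.2433

Answer: Call price = 14.2433


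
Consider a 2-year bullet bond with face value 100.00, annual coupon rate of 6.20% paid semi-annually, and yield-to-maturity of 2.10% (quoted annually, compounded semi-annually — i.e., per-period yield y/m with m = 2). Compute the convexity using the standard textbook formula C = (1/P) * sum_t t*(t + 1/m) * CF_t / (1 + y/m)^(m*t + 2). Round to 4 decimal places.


Answer: Convexity = 4.6206

Derivation:
Coupon per period c = face * coupon_rate / m = 3.100000
Periods per year m = 2; per-period yield y/m = 0.010500
Number of cashflows N = 4
Cashflows (t years, CF_t, discount factor 1/(1+y/m)^(m*t), PV):
  t = 0.5000: CF_t = 3.100000, DF = 0.989609, PV = 3.067788
  t = 1.0000: CF_t = 3.100000, DF = 0.979326, PV = 3.035911
  t = 1.5000: CF_t = 3.100000, DF = 0.969150, PV = 3.004365
  t = 2.0000: CF_t = 103.100000, DF = 0.959080, PV = 98.881124
Price P = sum_t PV_t = 107.989189
Convexity numerator sum_t t*(t + 1/m) * CF_t / (1+y/m)^(m*t + 2):
  t = 0.5000: term = 1.502183
  t = 1.0000: term = 4.459721
  t = 1.5000: term = 8.826761
  t = 2.0000: term = 484.184366
Convexity = (1/P) * sum = 498.973031 / 107.989189 = 4.620583


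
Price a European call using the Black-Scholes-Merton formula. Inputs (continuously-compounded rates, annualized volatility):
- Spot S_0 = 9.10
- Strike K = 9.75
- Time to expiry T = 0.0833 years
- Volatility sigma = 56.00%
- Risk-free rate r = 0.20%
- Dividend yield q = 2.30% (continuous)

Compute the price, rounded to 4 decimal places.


d1 = (ln(S/K) + (r - q + 0.5*sigma^2) * T) / (sigma * sqrt(T)) = -0.35687837
d2 = d1 - sigma * sqrt(T) = -0.51850411
exp(-rT) = 0.99983341; exp(-qT) = 0.99808593
C = S_0 * exp(-qT) * N(d1) - K * exp(-rT) * N(d2)
N(d1) = 0.36059143; N(d2) = 0.30205330
C = 9.1000 * 0.99808593 * 0.36059143 - 9.7500 * 0.99983341 * 0.30205330 = 0.3306

Answer: Price = 0.3306


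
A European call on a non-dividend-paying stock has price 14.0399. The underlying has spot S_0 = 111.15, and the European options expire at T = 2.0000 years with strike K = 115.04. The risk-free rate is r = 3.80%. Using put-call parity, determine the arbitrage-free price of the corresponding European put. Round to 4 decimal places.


Put-call parity: C - P = S_0 * exp(-qT) - K * exp(-rT).
S_0 * exp(-qT) = 111.1500 * 1.00000000 = 111.15000000
K * exp(-rT) = 115.0400 * 0.92681621 = 106.62093640
P = C - S*exp(-qT) + K*exp(-rT)
P = 14.0399 - 111.15000000 + 106.62093640 = 9.5108

Answer: Put price = 9.5108


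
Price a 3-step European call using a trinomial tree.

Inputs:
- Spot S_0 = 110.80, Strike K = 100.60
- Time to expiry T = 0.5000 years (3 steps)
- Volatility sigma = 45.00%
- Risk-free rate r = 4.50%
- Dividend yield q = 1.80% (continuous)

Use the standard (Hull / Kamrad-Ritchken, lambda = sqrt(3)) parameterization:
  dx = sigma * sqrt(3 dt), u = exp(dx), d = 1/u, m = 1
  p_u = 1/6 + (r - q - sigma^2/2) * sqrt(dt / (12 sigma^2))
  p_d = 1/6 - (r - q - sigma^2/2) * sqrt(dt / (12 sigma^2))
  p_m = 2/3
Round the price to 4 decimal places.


Answer: Price = V(0,0) = 19.7790

Derivation:
dt = T/N = 0.166667; dx = sigma*sqrt(3*dt) = 0.318198
u = exp(dx) = 1.374648; d = 1/u = 0.727459
p_u = 0.147221, p_m = 0.666667, p_d = 0.186112
Discount per step: exp(-r*dt) = 0.992528
Stock lattice S(k, j) with j the centered position index:
  k=0: S(0,+0) = 110.8000
  k=1: S(1,-1) = 80.6024; S(1,+0) = 110.8000; S(1,+1) = 152.3111
  k=2: S(2,-2) = 58.6349; S(2,-1) = 80.6024; S(2,+0) = 110.8000; S(2,+1) = 152.3111; S(2,+2) = 209.3742
  k=3: S(3,-3) = 42.6545; S(3,-2) = 58.6349; S(3,-1) = 80.6024; S(3,+0) = 110.8000; S(3,+1) = 152.3111; S(3,+2) = 209.3742; S(3,+3) = 287.8159
Terminal payoffs V(N, j) = max(S_T - K, 0):
  V(3,-3) = 0.000000; V(3,-2) = 0.000000; V(3,-1) = 0.000000; V(3,+0) = 10.200000; V(3,+1) = 51.711052; V(3,+2) = 108.774157; V(3,+3) = 187.215868
Backward induction: V(k, j) = exp(-r*dt) * [p_u * V(k+1, j+1) + p_m * V(k+1, j) + p_d * V(k+1, j-1)]
  V(2,-2) = exp(-r*dt) * [p_u*0.000000 + p_m*0.000000 + p_d*0.000000] = 0.000000
  V(2,-1) = exp(-r*dt) * [p_u*10.200000 + p_m*0.000000 + p_d*0.000000] = 1.490436
  V(2,+0) = exp(-r*dt) * [p_u*51.711052 + p_m*10.200000 + p_d*0.000000] = 14.305272
  V(2,+1) = exp(-r*dt) * [p_u*108.774157 + p_m*51.711052 + p_d*10.200000] = 51.994816
  V(2,+2) = exp(-r*dt) * [p_u*187.215868 + p_m*108.774157 + p_d*51.711052] = 108.882618
  V(1,-1) = exp(-r*dt) * [p_u*14.305272 + p_m*1.490436 + p_d*0.000000] = 3.076503
  V(1,+0) = exp(-r*dt) * [p_u*51.994816 + p_m*14.305272 + p_d*1.490436] = 17.338450
  V(1,+1) = exp(-r*dt) * [p_u*108.882618 + p_m*51.994816 + p_d*14.305272] = 52.956759
  V(0,+0) = exp(-r*dt) * [p_u*52.956759 + p_m*17.338450 + p_d*3.076503] = 19.779000


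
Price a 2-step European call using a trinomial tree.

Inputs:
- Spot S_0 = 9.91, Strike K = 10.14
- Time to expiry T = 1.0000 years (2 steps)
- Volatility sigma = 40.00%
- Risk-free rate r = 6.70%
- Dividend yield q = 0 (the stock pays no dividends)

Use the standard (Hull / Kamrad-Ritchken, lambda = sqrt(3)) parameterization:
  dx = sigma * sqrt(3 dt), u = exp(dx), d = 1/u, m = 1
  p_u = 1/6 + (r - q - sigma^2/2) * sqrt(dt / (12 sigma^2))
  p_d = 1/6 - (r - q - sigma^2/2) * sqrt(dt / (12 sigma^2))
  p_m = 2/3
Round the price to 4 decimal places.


Answer: Price = V(0,0) = 1.5936

Derivation:
dt = T/N = 0.500000; dx = sigma*sqrt(3*dt) = 0.489898
u = exp(dx) = 1.632150; d = 1/u = 0.612689
p_u = 0.160033, p_m = 0.666667, p_d = 0.173301
Discount per step: exp(-r*dt) = 0.967055
Stock lattice S(k, j) with j the centered position index:
  k=0: S(0,+0) = 9.9100
  k=1: S(1,-1) = 6.0717; S(1,+0) = 9.9100; S(1,+1) = 16.1746
  k=2: S(2,-2) = 3.7201; S(2,-1) = 6.0717; S(2,+0) = 9.9100; S(2,+1) = 16.1746; S(2,+2) = 26.3994
Terminal payoffs V(N, j) = max(S_T - K, 0):
  V(2,-2) = 0.000000; V(2,-1) = 0.000000; V(2,+0) = 0.000000; V(2,+1) = 6.034603; V(2,+2) = 16.259373
Backward induction: V(k, j) = exp(-r*dt) * [p_u * V(k+1, j+1) + p_m * V(k+1, j) + p_d * V(k+1, j-1)]
  V(1,-1) = exp(-r*dt) * [p_u*0.000000 + p_m*0.000000 + p_d*0.000000] = 0.000000
  V(1,+0) = exp(-r*dt) * [p_u*6.034603 + p_m*0.000000 + p_d*0.000000] = 0.933917
  V(1,+1) = exp(-r*dt) * [p_u*16.259373 + p_m*6.034603 + p_d*0.000000] = 6.406834
  V(0,+0) = exp(-r*dt) * [p_u*6.406834 + p_m*0.933917 + p_d*0.000000] = 1.593623


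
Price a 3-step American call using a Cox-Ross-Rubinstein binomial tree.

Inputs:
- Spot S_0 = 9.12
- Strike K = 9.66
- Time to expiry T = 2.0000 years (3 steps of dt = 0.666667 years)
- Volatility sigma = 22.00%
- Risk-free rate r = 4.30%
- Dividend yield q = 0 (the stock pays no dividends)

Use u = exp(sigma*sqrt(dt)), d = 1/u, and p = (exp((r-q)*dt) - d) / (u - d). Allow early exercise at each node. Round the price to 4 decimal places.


Answer: Price = V(0,0) = 1.3028

Derivation:
dt = T/N = 0.666667
u = exp(sigma*sqrt(dt)) = 1.196774; d = 1/u = 0.835580
p = (exp((r-q)*dt) - d) / (u - d) = 0.535728
Discount per step: exp(-r*dt) = 0.971740
Stock lattice S(k, i) with i counting down-moves:
  k=0: S(0,0) = 9.1200
  k=1: S(1,0) = 10.9146; S(1,1) = 7.6205
  k=2: S(2,0) = 13.0623; S(2,1) = 9.1200; S(2,2) = 6.3675
  k=3: S(3,0) = 15.6326; S(3,1) = 10.9146; S(3,2) = 7.6205; S(3,3) = 5.3206
Terminal payoffs V(N, i) = max(S_T - K, 0):
  V(3,0) = 5.972585; V(3,1) = 1.254575; V(3,2) = 0.000000; V(3,3) = 0.000000
Backward induction: V(k, i) = exp(-r*dt) * [p * V(k+1, i) + (1-p) * V(k+1, i+1)]; then take max(V_cont, immediate exercise) for American.
  V(2,0) = exp(-r*dt) * [p*5.972585 + (1-p)*1.254575] = 3.675263; exercise = 3.402275; V(2,0) = max -> 3.675263
  V(2,1) = exp(-r*dt) * [p*1.254575 + (1-p)*0.000000] = 0.653117; exercise = 0.000000; V(2,1) = max -> 0.653117
  V(2,2) = exp(-r*dt) * [p*0.000000 + (1-p)*0.000000] = 0.000000; exercise = 0.000000; V(2,2) = max -> 0.000000
  V(1,0) = exp(-r*dt) * [p*3.675263 + (1-p)*0.653117] = 2.207955; exercise = 1.254575; V(1,0) = max -> 2.207955
  V(1,1) = exp(-r*dt) * [p*0.653117 + (1-p)*0.000000] = 0.340005; exercise = 0.000000; V(1,1) = max -> 0.340005
  V(0,0) = exp(-r*dt) * [p*2.207955 + (1-p)*0.340005] = 1.302830; exercise = 0.000000; V(0,0) = max -> 1.302830


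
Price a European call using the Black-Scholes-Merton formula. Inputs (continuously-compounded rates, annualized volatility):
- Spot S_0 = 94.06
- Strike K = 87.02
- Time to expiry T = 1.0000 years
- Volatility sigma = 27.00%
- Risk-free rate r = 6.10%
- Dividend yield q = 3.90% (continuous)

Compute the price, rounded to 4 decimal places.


d1 = (ln(S/K) + (r - q + 0.5*sigma^2) * T) / (sigma * sqrt(T)) = 0.50461074
d2 = d1 - sigma * sqrt(T) = 0.23461074
exp(-rT) = 0.94082324; exp(-qT) = 0.96175071
C = S_0 * exp(-qT) * N(d1) - K * exp(-rT) * N(d2)
N(d1) = 0.69308387; N(d2) = 0.59274456
C = 94.0600 * 0.96175071 * 0.69308387 - 87.0200 * 0.94082324 * 0.59274456 = 14.1697

Answer: Price = 14.1697


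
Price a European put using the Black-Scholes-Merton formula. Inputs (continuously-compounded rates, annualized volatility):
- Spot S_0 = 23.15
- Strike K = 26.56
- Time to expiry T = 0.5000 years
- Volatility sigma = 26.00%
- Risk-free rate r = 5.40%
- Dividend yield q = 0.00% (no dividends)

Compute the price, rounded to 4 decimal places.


d1 = (ln(S/K) + (r - q + 0.5*sigma^2) * T) / (sigma * sqrt(T)) = -0.50863575
d2 = d1 - sigma * sqrt(T) = -0.69248351
exp(-rT) = 0.97336124; exp(-qT) = 1.00000000
P = K * exp(-rT) * N(-d2) - S_0 * exp(-qT) * N(-d1)
N(-d1) = 0.69449622; N(-d2) = 0.75568313
P = 26.5600 * 0.97336124 * 0.75568313 - 23.1500 * 1.00000000 * 0.69449622 = 3.4587

Answer: Price = 3.4587


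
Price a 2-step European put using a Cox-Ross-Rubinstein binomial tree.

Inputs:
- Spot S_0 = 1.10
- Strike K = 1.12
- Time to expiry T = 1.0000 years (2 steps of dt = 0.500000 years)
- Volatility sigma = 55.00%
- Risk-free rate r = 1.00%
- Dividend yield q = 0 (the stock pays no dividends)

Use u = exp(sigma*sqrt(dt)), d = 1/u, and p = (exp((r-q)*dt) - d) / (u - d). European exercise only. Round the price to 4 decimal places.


dt = T/N = 0.500000
u = exp(sigma*sqrt(dt)) = 1.475370; d = 1/u = 0.677796
p = (exp((r-q)*dt) - d) / (u - d) = 0.410265
Discount per step: exp(-r*dt) = 0.995012
Stock lattice S(k, i) with i counting down-moves:
  k=0: S(0,0) = 1.1000
  k=1: S(1,0) = 1.6229; S(1,1) = 0.7456
  k=2: S(2,0) = 2.3944; S(2,1) = 1.1000; S(2,2) = 0.5053
Terminal payoffs V(N, i) = max(K - S_T, 0):
  V(2,0) = 0.000000; V(2,1) = 0.020000; V(2,2) = 0.614652
Backward induction: V(k, i) = exp(-r*dt) * [p * V(k+1, i) + (1-p) * V(k+1, i+1)].
  V(1,0) = exp(-r*dt) * [p*0.000000 + (1-p)*0.020000] = 0.011736
  V(1,1) = exp(-r*dt) * [p*0.020000 + (1-p)*0.614652] = 0.368838
  V(0,0) = exp(-r*dt) * [p*0.011736 + (1-p)*0.368838] = 0.221223

Answer: Price = V(0,0) = 0.2212


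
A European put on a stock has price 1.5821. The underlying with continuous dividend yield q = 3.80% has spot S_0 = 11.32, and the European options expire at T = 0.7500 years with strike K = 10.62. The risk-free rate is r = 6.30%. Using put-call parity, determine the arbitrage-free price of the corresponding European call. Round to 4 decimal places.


Put-call parity: C - P = S_0 * exp(-qT) - K * exp(-rT).
S_0 * exp(-qT) = 11.3200 * 0.97190229 = 11.00193397
K * exp(-rT) = 10.6200 * 0.95384891 = 10.12987538
C = P + S*exp(-qT) - K*exp(-rT)
C = 1.5821 + 11.00193397 - 10.12987538 = 2.4542

Answer: Call price = 2.4542


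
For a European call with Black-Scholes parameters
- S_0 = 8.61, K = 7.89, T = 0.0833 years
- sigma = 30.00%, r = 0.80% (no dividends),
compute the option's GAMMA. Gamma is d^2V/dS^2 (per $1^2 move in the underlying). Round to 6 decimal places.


d1 = 1.0595698152; d2 = 0.9729845971
phi(d1) = 0.2275733603; exp(-qT) = 1.0000000000; exp(-rT) = 0.9993338220
Gamma = exp(-qT) * phi(d1) / (S * sigma * sqrt(T)) = 1.0000000000 * 0.2275733603 / (8.6100 * 0.3000 * 0.2886173938) = 0.305263

Answer: Gamma = 0.305263


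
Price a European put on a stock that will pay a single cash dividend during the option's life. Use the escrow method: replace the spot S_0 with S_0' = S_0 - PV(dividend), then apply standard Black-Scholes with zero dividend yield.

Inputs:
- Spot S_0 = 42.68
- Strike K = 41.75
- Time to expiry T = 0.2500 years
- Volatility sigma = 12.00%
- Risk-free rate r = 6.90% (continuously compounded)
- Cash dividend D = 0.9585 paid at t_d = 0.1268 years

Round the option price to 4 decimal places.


PV(D) = D * exp(-r * t_d) = 0.9585 * 0.99128896 = 0.95015047
S_0' = S_0 - PV(D) = 42.6800 - 0.95015047 = 41.72984953
d1 = (ln(S_0'/K) + (r + sigma^2/2)*T) / (sigma*sqrt(T)) = 0.30945396
d2 = d1 - sigma*sqrt(T) = 0.24945396
exp(-rT) = 0.98289793
N(-d1) = 0.37848812; N(-d2) = 0.40150483
P = K * exp(-rT) * N(-d2) - S_0' * N(-d1) = 41.7500 * 0.98289793 * 0.40150483 - 41.72984953 * 0.37848812 = 0.6819

Answer: Price = 0.6819


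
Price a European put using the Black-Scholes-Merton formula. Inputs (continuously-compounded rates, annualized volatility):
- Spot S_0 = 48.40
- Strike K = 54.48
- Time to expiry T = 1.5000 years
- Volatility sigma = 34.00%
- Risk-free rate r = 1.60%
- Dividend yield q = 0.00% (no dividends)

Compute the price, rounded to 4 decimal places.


Answer: Price = 10.9824

Derivation:
d1 = (ln(S/K) + (r - q + 0.5*sigma^2) * T) / (sigma * sqrt(T)) = -0.01833238
d2 = d1 - sigma * sqrt(T) = -0.43474564
exp(-rT) = 0.97628571; exp(-qT) = 1.00000000
P = K * exp(-rT) * N(-d2) - S_0 * exp(-qT) * N(-d1)
N(-d1) = 0.50731315; N(-d2) = 0.66812647
P = 54.4800 * 0.97628571 * 0.66812647 - 48.4000 * 1.00000000 * 0.50731315 = 10.9824


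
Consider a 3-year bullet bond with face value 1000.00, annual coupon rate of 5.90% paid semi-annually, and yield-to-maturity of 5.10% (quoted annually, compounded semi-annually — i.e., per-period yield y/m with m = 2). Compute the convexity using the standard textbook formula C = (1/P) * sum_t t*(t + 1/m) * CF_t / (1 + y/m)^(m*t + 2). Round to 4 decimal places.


Answer: Convexity = 9.0818

Derivation:
Coupon per period c = face * coupon_rate / m = 29.500000
Periods per year m = 2; per-period yield y/m = 0.025500
Number of cashflows N = 6
Cashflows (t years, CF_t, discount factor 1/(1+y/m)^(m*t), PV):
  t = 0.5000: CF_t = 29.500000, DF = 0.975134, PV = 28.766455
  t = 1.0000: CF_t = 29.500000, DF = 0.950886, PV = 28.051151
  t = 1.5000: CF_t = 29.500000, DF = 0.927242, PV = 27.353633
  t = 2.0000: CF_t = 29.500000, DF = 0.904185, PV = 26.673460
  t = 2.5000: CF_t = 29.500000, DF = 0.881702, PV = 26.010200
  t = 3.0000: CF_t = 1029.500000, DF = 0.859777, PV = 885.140806
Price P = sum_t PV_t = 1021.995706
Convexity numerator sum_t t*(t + 1/m) * CF_t / (1+y/m)^(m*t + 2):
  t = 0.5000: term = 13.676817
  t = 1.0000: term = 40.010190
  t = 1.5000: term = 78.030600
  t = 2.0000: term = 126.817163
  t = 2.5000: term = 185.495606
  t = 3.0000: term = 8837.518428
Convexity = (1/P) * sum = 9281.548803 / 1021.995706 = 9.081788


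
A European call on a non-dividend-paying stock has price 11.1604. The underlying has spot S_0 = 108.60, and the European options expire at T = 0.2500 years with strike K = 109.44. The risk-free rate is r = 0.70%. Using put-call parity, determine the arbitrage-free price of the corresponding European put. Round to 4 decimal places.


Put-call parity: C - P = S_0 * exp(-qT) - K * exp(-rT).
S_0 * exp(-qT) = 108.6000 * 1.00000000 = 108.60000000
K * exp(-rT) = 109.4400 * 0.99825153 = 109.24864748
P = C - S*exp(-qT) + K*exp(-rT)
P = 11.1604 - 108.60000000 + 109.24864748 = 11.8090

Answer: Put price = 11.8090
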